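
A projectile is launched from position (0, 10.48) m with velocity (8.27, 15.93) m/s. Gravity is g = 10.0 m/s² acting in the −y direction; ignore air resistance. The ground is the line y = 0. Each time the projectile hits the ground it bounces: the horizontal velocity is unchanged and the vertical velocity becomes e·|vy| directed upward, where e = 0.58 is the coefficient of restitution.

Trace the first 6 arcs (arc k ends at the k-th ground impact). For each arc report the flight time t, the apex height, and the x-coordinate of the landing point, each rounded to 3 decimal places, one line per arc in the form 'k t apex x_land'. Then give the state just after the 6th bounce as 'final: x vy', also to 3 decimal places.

1 3.746 23.168 30.976
2 2.497 7.794 51.626
3 1.448 2.622 63.603
4 0.840 0.882 70.550
5 0.487 0.297 74.579
6 0.283 0.100 76.916
final: 76.916 0.819

Arc 1: start y=10.480, vy=15.930 → t=3.746, apex=23.168, x_land=30.976, impact vy=-21.526
  bounce: vy ← 0.58·21.526 = 12.485
Arc 2: start y=0.000, vy=12.485 → t=2.497, apex=7.794, x_land=51.626, impact vy=-12.485
  bounce: vy ← 0.58·12.485 = 7.241
Arc 3: start y=0.000, vy=7.241 → t=1.448, apex=2.622, x_land=63.603, impact vy=-7.241
  bounce: vy ← 0.58·7.241 = 4.200
Arc 4: start y=0.000, vy=4.200 → t=0.840, apex=0.882, x_land=70.550, impact vy=-4.200
  bounce: vy ← 0.58·4.200 = 2.436
Arc 5: start y=0.000, vy=2.436 → t=0.487, apex=0.297, x_land=74.579, impact vy=-2.436
  bounce: vy ← 0.58·2.436 = 1.413
Arc 6: start y=0.000, vy=1.413 → t=0.283, apex=0.100, x_land=76.916, impact vy=-1.413
  bounce: vy ← 0.58·1.413 = 0.819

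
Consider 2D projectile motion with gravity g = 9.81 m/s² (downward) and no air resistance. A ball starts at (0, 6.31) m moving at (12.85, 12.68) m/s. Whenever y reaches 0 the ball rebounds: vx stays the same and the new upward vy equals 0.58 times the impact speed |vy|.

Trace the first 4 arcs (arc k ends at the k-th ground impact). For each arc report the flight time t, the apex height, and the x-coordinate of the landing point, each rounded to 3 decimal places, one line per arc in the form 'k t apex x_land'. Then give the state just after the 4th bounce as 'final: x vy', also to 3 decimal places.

Arc 1: start y=6.310, vy=12.680 → t=3.012, apex=14.505, x_land=38.707, impact vy=-16.870
  bounce: vy ← 0.58·16.870 = 9.784
Arc 2: start y=0.000, vy=9.784 → t=1.995, apex=4.879, x_land=64.340, impact vy=-9.784
  bounce: vy ← 0.58·9.784 = 5.675
Arc 3: start y=0.000, vy=5.675 → t=1.157, apex=1.641, x_land=79.207, impact vy=-5.675
  bounce: vy ← 0.58·5.675 = 3.291
Arc 4: start y=0.000, vy=3.291 → t=0.671, apex=0.552, x_land=87.830, impact vy=-3.291
  bounce: vy ← 0.58·3.291 = 1.909

1 3.012 14.505 38.707
2 1.995 4.879 64.340
3 1.157 1.641 79.207
4 0.671 0.552 87.830
final: 87.830 1.909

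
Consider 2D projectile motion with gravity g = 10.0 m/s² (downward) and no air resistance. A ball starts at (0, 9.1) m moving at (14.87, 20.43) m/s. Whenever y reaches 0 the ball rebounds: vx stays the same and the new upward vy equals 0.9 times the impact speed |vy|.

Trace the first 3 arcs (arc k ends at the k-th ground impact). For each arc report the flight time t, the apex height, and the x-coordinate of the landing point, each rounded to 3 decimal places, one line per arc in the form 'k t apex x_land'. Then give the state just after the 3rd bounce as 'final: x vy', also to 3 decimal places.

Arc 1: start y=9.100, vy=20.430 → t=4.491, apex=29.969, x_land=66.785, impact vy=-24.482
  bounce: vy ← 0.9·24.482 = 22.034
Arc 2: start y=0.000, vy=22.034 → t=4.407, apex=24.275, x_land=132.314, impact vy=-22.034
  bounce: vy ← 0.9·22.034 = 19.831
Arc 3: start y=0.000, vy=19.831 → t=3.966, apex=19.663, x_land=191.291, impact vy=-19.831
  bounce: vy ← 0.9·19.831 = 17.848

1 4.491 29.969 66.785
2 4.407 24.275 132.314
3 3.966 19.663 191.291
final: 191.291 17.848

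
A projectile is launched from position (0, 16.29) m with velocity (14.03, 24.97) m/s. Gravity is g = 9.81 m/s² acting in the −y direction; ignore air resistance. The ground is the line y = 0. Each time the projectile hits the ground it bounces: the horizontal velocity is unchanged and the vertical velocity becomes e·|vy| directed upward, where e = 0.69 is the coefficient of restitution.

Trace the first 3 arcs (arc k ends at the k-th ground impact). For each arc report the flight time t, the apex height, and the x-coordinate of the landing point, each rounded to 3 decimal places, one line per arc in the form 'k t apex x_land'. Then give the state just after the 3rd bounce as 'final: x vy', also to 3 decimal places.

1 5.676 48.069 79.632
2 4.320 22.886 140.243
3 2.981 10.896 182.064
final: 182.064 10.089

Arc 1: start y=16.290, vy=24.970 → t=5.676, apex=48.069, x_land=79.632, impact vy=-30.710
  bounce: vy ← 0.69·30.710 = 21.190
Arc 2: start y=0.000, vy=21.190 → t=4.320, apex=22.886, x_land=140.243, impact vy=-21.190
  bounce: vy ← 0.69·21.190 = 14.621
Arc 3: start y=0.000, vy=14.621 → t=2.981, apex=10.896, x_land=182.064, impact vy=-14.621
  bounce: vy ← 0.69·14.621 = 10.089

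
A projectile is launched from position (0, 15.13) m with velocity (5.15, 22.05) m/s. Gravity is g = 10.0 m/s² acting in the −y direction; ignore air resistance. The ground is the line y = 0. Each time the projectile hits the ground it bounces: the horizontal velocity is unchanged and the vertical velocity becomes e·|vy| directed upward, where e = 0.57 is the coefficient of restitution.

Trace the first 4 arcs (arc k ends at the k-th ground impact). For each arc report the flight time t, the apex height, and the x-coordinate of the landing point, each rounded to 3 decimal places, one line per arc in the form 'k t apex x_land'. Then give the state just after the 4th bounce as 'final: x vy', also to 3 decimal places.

Arc 1: start y=15.130, vy=22.050 → t=5.014, apex=39.440, x_land=25.820, impact vy=-28.086
  bounce: vy ← 0.57·28.086 = 16.009
Arc 2: start y=0.000, vy=16.009 → t=3.202, apex=12.814, x_land=42.309, impact vy=-16.009
  bounce: vy ← 0.57·16.009 = 9.125
Arc 3: start y=0.000, vy=9.125 → t=1.825, apex=4.163, x_land=51.708, impact vy=-9.125
  bounce: vy ← 0.57·9.125 = 5.201
Arc 4: start y=0.000, vy=5.201 → t=1.040, apex=1.353, x_land=57.065, impact vy=-5.201
  bounce: vy ← 0.57·5.201 = 2.965

1 5.014 39.440 25.820
2 3.202 12.814 42.309
3 1.825 4.163 51.708
4 1.040 1.353 57.065
final: 57.065 2.965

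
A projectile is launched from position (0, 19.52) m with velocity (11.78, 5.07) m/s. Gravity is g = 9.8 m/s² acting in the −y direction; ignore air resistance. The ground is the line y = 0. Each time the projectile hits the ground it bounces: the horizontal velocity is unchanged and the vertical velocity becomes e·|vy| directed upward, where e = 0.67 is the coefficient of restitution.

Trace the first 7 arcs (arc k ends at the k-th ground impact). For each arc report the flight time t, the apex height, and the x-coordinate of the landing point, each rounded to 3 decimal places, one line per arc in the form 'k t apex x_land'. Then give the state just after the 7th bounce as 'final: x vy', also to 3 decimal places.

1 2.579 20.831 30.383
2 2.763 9.351 62.930
3 1.851 4.198 84.737
4 1.240 1.884 99.347
5 0.831 0.846 109.136
6 0.557 0.380 115.695
7 0.373 0.170 120.089
final: 120.089 1.225

Arc 1: start y=19.520, vy=5.070 → t=2.579, apex=20.831, x_land=30.383, impact vy=-20.206
  bounce: vy ← 0.67·20.206 = 13.538
Arc 2: start y=0.000, vy=13.538 → t=2.763, apex=9.351, x_land=62.930, impact vy=-13.538
  bounce: vy ← 0.67·13.538 = 9.071
Arc 3: start y=0.000, vy=9.071 → t=1.851, apex=4.198, x_land=84.737, impact vy=-9.071
  bounce: vy ← 0.67·9.071 = 6.077
Arc 4: start y=0.000, vy=6.077 → t=1.240, apex=1.884, x_land=99.347, impact vy=-6.077
  bounce: vy ← 0.67·6.077 = 4.072
Arc 5: start y=0.000, vy=4.072 → t=0.831, apex=0.846, x_land=109.136, impact vy=-4.072
  bounce: vy ← 0.67·4.072 = 2.728
Arc 6: start y=0.000, vy=2.728 → t=0.557, apex=0.380, x_land=115.695, impact vy=-2.728
  bounce: vy ← 0.67·2.728 = 1.828
Arc 7: start y=0.000, vy=1.828 → t=0.373, apex=0.170, x_land=120.089, impact vy=-1.828
  bounce: vy ← 0.67·1.828 = 1.225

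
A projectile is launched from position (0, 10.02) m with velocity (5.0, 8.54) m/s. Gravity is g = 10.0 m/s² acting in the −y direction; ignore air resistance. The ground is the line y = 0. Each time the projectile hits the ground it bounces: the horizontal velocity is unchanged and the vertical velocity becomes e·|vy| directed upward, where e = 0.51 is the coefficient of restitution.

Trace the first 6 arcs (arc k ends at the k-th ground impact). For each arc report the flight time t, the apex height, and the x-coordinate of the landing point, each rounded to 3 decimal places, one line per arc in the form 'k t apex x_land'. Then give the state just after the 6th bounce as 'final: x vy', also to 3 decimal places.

1 2.507 13.667 12.536
2 1.686 3.555 20.968
3 0.860 0.925 25.268
4 0.439 0.240 27.461
5 0.224 0.063 28.580
6 0.114 0.016 29.150
final: 29.150 0.291

Arc 1: start y=10.020, vy=8.540 → t=2.507, apex=13.667, x_land=12.536, impact vy=-16.533
  bounce: vy ← 0.51·16.533 = 8.432
Arc 2: start y=0.000, vy=8.432 → t=1.686, apex=3.555, x_land=20.968, impact vy=-8.432
  bounce: vy ← 0.51·8.432 = 4.300
Arc 3: start y=0.000, vy=4.300 → t=0.860, apex=0.925, x_land=25.268, impact vy=-4.300
  bounce: vy ← 0.51·4.300 = 2.193
Arc 4: start y=0.000, vy=2.193 → t=0.439, apex=0.240, x_land=27.461, impact vy=-2.193
  bounce: vy ← 0.51·2.193 = 1.118
Arc 5: start y=0.000, vy=1.118 → t=0.224, apex=0.063, x_land=28.580, impact vy=-1.118
  bounce: vy ← 0.51·1.118 = 0.570
Arc 6: start y=0.000, vy=0.570 → t=0.114, apex=0.016, x_land=29.150, impact vy=-0.570
  bounce: vy ← 0.51·0.570 = 0.291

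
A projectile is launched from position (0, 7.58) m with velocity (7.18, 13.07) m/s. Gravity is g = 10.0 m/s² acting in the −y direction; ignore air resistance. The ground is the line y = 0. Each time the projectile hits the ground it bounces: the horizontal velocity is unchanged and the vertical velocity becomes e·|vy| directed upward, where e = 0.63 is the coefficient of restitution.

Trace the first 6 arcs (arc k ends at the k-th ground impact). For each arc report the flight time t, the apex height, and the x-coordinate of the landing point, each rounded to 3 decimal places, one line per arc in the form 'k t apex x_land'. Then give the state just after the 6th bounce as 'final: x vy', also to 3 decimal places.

Arc 1: start y=7.580, vy=13.070 → t=3.103, apex=16.121, x_land=22.277, impact vy=-17.956
  bounce: vy ← 0.63·17.956 = 11.312
Arc 2: start y=0.000, vy=11.312 → t=2.262, apex=6.399, x_land=38.521, impact vy=-11.312
  bounce: vy ← 0.63·11.312 = 7.127
Arc 3: start y=0.000, vy=7.127 → t=1.425, apex=2.540, x_land=48.756, impact vy=-7.127
  bounce: vy ← 0.63·7.127 = 4.490
Arc 4: start y=0.000, vy=4.490 → t=0.898, apex=1.008, x_land=55.203, impact vy=-4.490
  bounce: vy ← 0.63·4.490 = 2.829
Arc 5: start y=0.000, vy=2.829 → t=0.566, apex=0.400, x_land=59.265, impact vy=-2.829
  bounce: vy ← 0.63·2.829 = 1.782
Arc 6: start y=0.000, vy=1.782 → t=0.356, apex=0.159, x_land=61.824, impact vy=-1.782
  bounce: vy ← 0.63·1.782 = 1.123

1 3.103 16.121 22.277
2 2.262 6.399 38.521
3 1.425 2.540 48.756
4 0.898 1.008 55.203
5 0.566 0.400 59.265
6 0.356 0.159 61.824
final: 61.824 1.123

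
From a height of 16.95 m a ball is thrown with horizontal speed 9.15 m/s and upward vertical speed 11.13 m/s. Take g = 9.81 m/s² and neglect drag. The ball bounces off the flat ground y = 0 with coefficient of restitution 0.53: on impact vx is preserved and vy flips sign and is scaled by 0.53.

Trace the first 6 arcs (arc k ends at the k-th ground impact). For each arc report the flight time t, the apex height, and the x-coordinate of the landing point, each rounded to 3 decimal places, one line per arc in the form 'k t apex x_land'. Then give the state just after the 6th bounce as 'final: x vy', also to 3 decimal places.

Arc 1: start y=16.950, vy=11.130 → t=3.312, apex=23.264, x_land=30.308, impact vy=-21.364
  bounce: vy ← 0.53·21.364 = 11.323
Arc 2: start y=0.000, vy=11.323 → t=2.308, apex=6.535, x_land=51.431, impact vy=-11.323
  bounce: vy ← 0.53·11.323 = 6.001
Arc 3: start y=0.000, vy=6.001 → t=1.223, apex=1.836, x_land=62.626, impact vy=-6.001
  bounce: vy ← 0.53·6.001 = 3.181
Arc 4: start y=0.000, vy=3.181 → t=0.648, apex=0.516, x_land=68.559, impact vy=-3.181
  bounce: vy ← 0.53·3.181 = 1.686
Arc 5: start y=0.000, vy=1.686 → t=0.344, apex=0.145, x_land=71.704, impact vy=-1.686
  bounce: vy ← 0.53·1.686 = 0.893
Arc 6: start y=0.000, vy=0.893 → t=0.182, apex=0.041, x_land=73.371, impact vy=-0.893
  bounce: vy ← 0.53·0.893 = 0.474

1 3.312 23.264 30.308
2 2.308 6.535 51.431
3 1.223 1.836 62.626
4 0.648 0.516 68.559
5 0.344 0.145 71.704
6 0.182 0.041 73.371
final: 73.371 0.474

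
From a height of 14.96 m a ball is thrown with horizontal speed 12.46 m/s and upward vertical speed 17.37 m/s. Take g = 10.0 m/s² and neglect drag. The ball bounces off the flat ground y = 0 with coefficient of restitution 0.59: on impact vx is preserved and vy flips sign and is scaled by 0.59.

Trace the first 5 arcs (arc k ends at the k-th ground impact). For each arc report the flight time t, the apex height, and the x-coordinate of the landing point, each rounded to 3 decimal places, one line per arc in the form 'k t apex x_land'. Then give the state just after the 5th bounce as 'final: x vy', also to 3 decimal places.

Arc 1: start y=14.960, vy=17.370 → t=4.188, apex=30.046, x_land=52.187, impact vy=-24.514
  bounce: vy ← 0.59·24.514 = 14.463
Arc 2: start y=0.000, vy=14.463 → t=2.893, apex=10.459, x_land=88.229, impact vy=-14.463
  bounce: vy ← 0.59·14.463 = 8.533
Arc 3: start y=0.000, vy=8.533 → t=1.707, apex=3.641, x_land=109.494, impact vy=-8.533
  bounce: vy ← 0.59·8.533 = 5.035
Arc 4: start y=0.000, vy=5.035 → t=1.007, apex=1.267, x_land=122.040, impact vy=-5.035
  bounce: vy ← 0.59·5.035 = 2.970
Arc 5: start y=0.000, vy=2.970 → t=0.594, apex=0.441, x_land=129.442, impact vy=-2.970
  bounce: vy ← 0.59·2.970 = 1.753

1 4.188 30.046 52.187
2 2.893 10.459 88.229
3 1.707 3.641 109.494
4 1.007 1.267 122.040
5 0.594 0.441 129.442
final: 129.442 1.753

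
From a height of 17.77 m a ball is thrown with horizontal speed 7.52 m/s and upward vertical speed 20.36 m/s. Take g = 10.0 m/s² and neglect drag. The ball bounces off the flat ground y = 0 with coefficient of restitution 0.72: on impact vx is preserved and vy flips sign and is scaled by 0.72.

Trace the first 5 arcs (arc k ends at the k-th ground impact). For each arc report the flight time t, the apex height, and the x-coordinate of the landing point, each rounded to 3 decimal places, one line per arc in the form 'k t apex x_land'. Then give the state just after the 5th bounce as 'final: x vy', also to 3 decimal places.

Arc 1: start y=17.770, vy=20.360 → t=4.811, apex=38.496, x_land=36.177, impact vy=-27.748
  bounce: vy ← 0.72·27.748 = 19.978
Arc 2: start y=0.000, vy=19.978 → t=3.996, apex=19.957, x_land=66.224, impact vy=-19.978
  bounce: vy ← 0.72·19.978 = 14.384
Arc 3: start y=0.000, vy=14.384 → t=2.877, apex=10.345, x_land=87.858, impact vy=-14.384
  bounce: vy ← 0.72·14.384 = 10.357
Arc 4: start y=0.000, vy=10.357 → t=2.071, apex=5.363, x_land=103.435, impact vy=-10.357
  bounce: vy ← 0.72·10.357 = 7.457
Arc 5: start y=0.000, vy=7.457 → t=1.491, apex=2.780, x_land=114.650, impact vy=-7.457
  bounce: vy ← 0.72·7.457 = 5.369

1 4.811 38.496 36.177
2 3.996 19.957 66.224
3 2.877 10.345 87.858
4 2.071 5.363 103.435
5 1.491 2.780 114.650
final: 114.650 5.369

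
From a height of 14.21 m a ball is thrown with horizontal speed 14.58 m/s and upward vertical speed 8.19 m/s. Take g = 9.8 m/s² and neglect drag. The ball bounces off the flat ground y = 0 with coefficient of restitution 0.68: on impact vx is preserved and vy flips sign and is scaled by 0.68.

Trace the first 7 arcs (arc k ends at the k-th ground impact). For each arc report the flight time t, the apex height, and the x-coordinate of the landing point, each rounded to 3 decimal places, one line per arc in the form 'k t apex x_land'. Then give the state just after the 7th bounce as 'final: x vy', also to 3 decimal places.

1 2.733 17.632 39.842
2 2.580 8.153 77.456
3 1.754 3.770 103.034
4 1.193 1.743 120.427
5 0.811 0.806 132.254
6 0.552 0.373 140.297
7 0.375 0.172 145.765
final: 145.765 1.250

Arc 1: start y=14.210, vy=8.190 → t=2.733, apex=17.632, x_land=39.842, impact vy=-18.590
  bounce: vy ← 0.68·18.590 = 12.641
Arc 2: start y=0.000, vy=12.641 → t=2.580, apex=8.153, x_land=77.456, impact vy=-12.641
  bounce: vy ← 0.68·12.641 = 8.596
Arc 3: start y=0.000, vy=8.596 → t=1.754, apex=3.770, x_land=103.034, impact vy=-8.596
  bounce: vy ← 0.68·8.596 = 5.845
Arc 4: start y=0.000, vy=5.845 → t=1.193, apex=1.743, x_land=120.427, impact vy=-5.845
  bounce: vy ← 0.68·5.845 = 3.975
Arc 5: start y=0.000, vy=3.975 → t=0.811, apex=0.806, x_land=132.254, impact vy=-3.975
  bounce: vy ← 0.68·3.975 = 2.703
Arc 6: start y=0.000, vy=2.703 → t=0.552, apex=0.373, x_land=140.297, impact vy=-2.703
  bounce: vy ← 0.68·2.703 = 1.838
Arc 7: start y=0.000, vy=1.838 → t=0.375, apex=0.172, x_land=145.765, impact vy=-1.838
  bounce: vy ← 0.68·1.838 = 1.250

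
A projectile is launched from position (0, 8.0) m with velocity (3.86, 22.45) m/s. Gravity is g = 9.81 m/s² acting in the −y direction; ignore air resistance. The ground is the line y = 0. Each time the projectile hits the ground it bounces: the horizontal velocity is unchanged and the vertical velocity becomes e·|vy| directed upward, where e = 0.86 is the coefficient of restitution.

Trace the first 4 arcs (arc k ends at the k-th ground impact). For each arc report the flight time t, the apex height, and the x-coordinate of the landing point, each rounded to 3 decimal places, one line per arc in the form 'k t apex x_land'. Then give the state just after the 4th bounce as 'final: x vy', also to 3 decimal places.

Arc 1: start y=8.000, vy=22.450 → t=4.909, apex=33.688, x_land=18.949, impact vy=-25.709
  bounce: vy ← 0.86·25.709 = 22.110
Arc 2: start y=0.000, vy=22.110 → t=4.508, apex=24.916, x_land=36.349, impact vy=-22.110
  bounce: vy ← 0.86·22.110 = 19.015
Arc 3: start y=0.000, vy=19.015 → t=3.877, apex=18.428, x_land=51.312, impact vy=-19.015
  bounce: vy ← 0.86·19.015 = 16.352
Arc 4: start y=0.000, vy=16.352 → t=3.334, apex=13.629, x_land=64.181, impact vy=-16.352
  bounce: vy ← 0.86·16.352 = 14.063

1 4.909 33.688 18.949
2 4.508 24.916 36.349
3 3.877 18.428 51.312
4 3.334 13.629 64.181
final: 64.181 14.063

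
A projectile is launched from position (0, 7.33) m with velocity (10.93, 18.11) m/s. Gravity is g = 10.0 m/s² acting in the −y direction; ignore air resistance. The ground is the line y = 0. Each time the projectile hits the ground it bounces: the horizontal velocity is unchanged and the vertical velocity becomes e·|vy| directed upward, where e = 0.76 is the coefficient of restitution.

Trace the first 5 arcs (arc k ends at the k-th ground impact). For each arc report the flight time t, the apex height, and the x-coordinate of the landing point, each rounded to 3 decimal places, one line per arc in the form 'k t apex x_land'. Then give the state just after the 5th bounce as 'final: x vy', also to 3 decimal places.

1 3.989 23.729 43.605
2 3.311 13.706 79.797
3 2.517 7.916 107.303
4 1.913 4.573 128.208
5 1.454 2.641 144.095
final: 144.095 5.524

Arc 1: start y=7.330, vy=18.110 → t=3.989, apex=23.729, x_land=43.605, impact vy=-21.785
  bounce: vy ← 0.76·21.785 = 16.556
Arc 2: start y=0.000, vy=16.556 → t=3.311, apex=13.706, x_land=79.797, impact vy=-16.556
  bounce: vy ← 0.76·16.556 = 12.583
Arc 3: start y=0.000, vy=12.583 → t=2.517, apex=7.916, x_land=107.303, impact vy=-12.583
  bounce: vy ← 0.76·12.583 = 9.563
Arc 4: start y=0.000, vy=9.563 → t=1.913, apex=4.573, x_land=128.208, impact vy=-9.563
  bounce: vy ← 0.76·9.563 = 7.268
Arc 5: start y=0.000, vy=7.268 → t=1.454, apex=2.641, x_land=144.095, impact vy=-7.268
  bounce: vy ← 0.76·7.268 = 5.524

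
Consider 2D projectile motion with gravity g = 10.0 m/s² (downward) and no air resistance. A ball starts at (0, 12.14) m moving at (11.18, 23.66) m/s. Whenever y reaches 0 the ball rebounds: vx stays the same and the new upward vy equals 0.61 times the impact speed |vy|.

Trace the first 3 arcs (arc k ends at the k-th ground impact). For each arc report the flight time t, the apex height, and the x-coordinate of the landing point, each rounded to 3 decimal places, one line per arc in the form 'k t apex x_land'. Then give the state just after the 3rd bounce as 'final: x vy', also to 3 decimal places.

1 5.199 40.130 58.125
2 3.456 14.932 96.766
3 2.108 5.556 120.337
final: 120.337 6.430

Arc 1: start y=12.140, vy=23.660 → t=5.199, apex=40.130, x_land=58.125, impact vy=-28.330
  bounce: vy ← 0.61·28.330 = 17.281
Arc 2: start y=0.000, vy=17.281 → t=3.456, apex=14.932, x_land=96.766, impact vy=-17.281
  bounce: vy ← 0.61·17.281 = 10.542
Arc 3: start y=0.000, vy=10.542 → t=2.108, apex=5.556, x_land=120.337, impact vy=-10.542
  bounce: vy ← 0.61·10.542 = 6.430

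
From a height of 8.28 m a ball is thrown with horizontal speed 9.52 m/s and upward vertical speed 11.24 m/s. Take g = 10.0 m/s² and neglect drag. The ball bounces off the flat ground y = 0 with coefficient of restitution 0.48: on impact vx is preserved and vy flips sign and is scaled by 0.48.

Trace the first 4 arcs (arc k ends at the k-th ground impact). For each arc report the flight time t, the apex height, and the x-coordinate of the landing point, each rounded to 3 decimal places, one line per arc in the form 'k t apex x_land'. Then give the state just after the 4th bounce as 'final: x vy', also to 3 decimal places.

Arc 1: start y=8.280, vy=11.240 → t=2.833, apex=14.597, x_land=26.967, impact vy=-17.086
  bounce: vy ← 0.48·17.086 = 8.201
Arc 2: start y=0.000, vy=8.201 → t=1.640, apex=3.363, x_land=42.582, impact vy=-8.201
  bounce: vy ← 0.48·8.201 = 3.937
Arc 3: start y=0.000, vy=3.937 → t=0.787, apex=0.775, x_land=50.077, impact vy=-3.937
  bounce: vy ← 0.48·3.937 = 1.890
Arc 4: start y=0.000, vy=1.890 → t=0.378, apex=0.179, x_land=53.675, impact vy=-1.890
  bounce: vy ← 0.48·1.890 = 0.907

1 2.833 14.597 26.967
2 1.640 3.363 42.582
3 0.787 0.775 50.077
4 0.378 0.179 53.675
final: 53.675 0.907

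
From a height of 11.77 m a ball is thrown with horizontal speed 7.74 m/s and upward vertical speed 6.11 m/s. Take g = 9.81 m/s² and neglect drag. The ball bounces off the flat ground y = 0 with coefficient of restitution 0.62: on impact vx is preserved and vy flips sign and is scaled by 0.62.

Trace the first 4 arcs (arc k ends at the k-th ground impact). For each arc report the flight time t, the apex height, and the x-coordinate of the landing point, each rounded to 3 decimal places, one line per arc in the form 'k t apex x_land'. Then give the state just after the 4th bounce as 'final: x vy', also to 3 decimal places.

Arc 1: start y=11.770, vy=6.110 → t=2.292, apex=13.673, x_land=17.743, impact vy=-16.379
  bounce: vy ← 0.62·16.379 = 10.155
Arc 2: start y=0.000, vy=10.155 → t=2.070, apex=5.256, x_land=33.767, impact vy=-10.155
  bounce: vy ← 0.62·10.155 = 6.296
Arc 3: start y=0.000, vy=6.296 → t=1.284, apex=2.020, x_land=43.702, impact vy=-6.296
  bounce: vy ← 0.62·6.296 = 3.903
Arc 4: start y=0.000, vy=3.903 → t=0.796, apex=0.777, x_land=49.862, impact vy=-3.903
  bounce: vy ← 0.62·3.903 = 2.420

1 2.292 13.673 17.743
2 2.070 5.256 33.767
3 1.284 2.020 43.702
4 0.796 0.777 49.862
final: 49.862 2.420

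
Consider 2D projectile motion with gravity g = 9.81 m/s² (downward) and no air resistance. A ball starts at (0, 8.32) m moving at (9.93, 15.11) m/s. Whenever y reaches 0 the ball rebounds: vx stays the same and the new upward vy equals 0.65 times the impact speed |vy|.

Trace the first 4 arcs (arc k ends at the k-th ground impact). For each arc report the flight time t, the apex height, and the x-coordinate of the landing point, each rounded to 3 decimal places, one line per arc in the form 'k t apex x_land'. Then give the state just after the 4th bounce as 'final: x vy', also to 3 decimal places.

Arc 1: start y=8.320, vy=15.110 → t=3.557, apex=19.957, x_land=35.325, impact vy=-19.788
  bounce: vy ← 0.65·19.788 = 12.862
Arc 2: start y=0.000, vy=12.862 → t=2.622, apex=8.432, x_land=61.363, impact vy=-12.862
  bounce: vy ← 0.65·12.862 = 8.360
Arc 3: start y=0.000, vy=8.360 → t=1.704, apex=3.562, x_land=78.288, impact vy=-8.360
  bounce: vy ← 0.65·8.360 = 5.434
Arc 4: start y=0.000, vy=5.434 → t=1.108, apex=1.505, x_land=89.289, impact vy=-5.434
  bounce: vy ← 0.65·5.434 = 3.532

1 3.557 19.957 35.325
2 2.622 8.432 61.363
3 1.704 3.562 78.288
4 1.108 1.505 89.289
final: 89.289 3.532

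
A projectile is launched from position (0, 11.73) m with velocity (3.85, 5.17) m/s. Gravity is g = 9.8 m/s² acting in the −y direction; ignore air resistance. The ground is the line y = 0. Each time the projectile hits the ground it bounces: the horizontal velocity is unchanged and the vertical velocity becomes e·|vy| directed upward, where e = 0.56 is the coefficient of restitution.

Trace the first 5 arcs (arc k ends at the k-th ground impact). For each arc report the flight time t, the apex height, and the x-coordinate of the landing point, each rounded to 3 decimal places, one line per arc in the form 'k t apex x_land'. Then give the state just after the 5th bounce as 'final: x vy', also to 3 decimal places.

Arc 1: start y=11.730, vy=5.170 → t=2.162, apex=13.094, x_land=8.325, impact vy=-16.020
  bounce: vy ← 0.56·16.020 = 8.971
Arc 2: start y=0.000, vy=8.971 → t=1.831, apex=4.106, x_land=15.373, impact vy=-8.971
  bounce: vy ← 0.56·8.971 = 5.024
Arc 3: start y=0.000, vy=5.024 → t=1.025, apex=1.288, x_land=19.321, impact vy=-5.024
  bounce: vy ← 0.56·5.024 = 2.813
Arc 4: start y=0.000, vy=2.813 → t=0.574, apex=0.404, x_land=21.531, impact vy=-2.813
  bounce: vy ← 0.56·2.813 = 1.575
Arc 5: start y=0.000, vy=1.575 → t=0.322, apex=0.127, x_land=22.769, impact vy=-1.575
  bounce: vy ← 0.56·1.575 = 0.882

1 2.162 13.094 8.325
2 1.831 4.106 15.373
3 1.025 1.288 19.321
4 0.574 0.404 21.531
5 0.322 0.127 22.769
final: 22.769 0.882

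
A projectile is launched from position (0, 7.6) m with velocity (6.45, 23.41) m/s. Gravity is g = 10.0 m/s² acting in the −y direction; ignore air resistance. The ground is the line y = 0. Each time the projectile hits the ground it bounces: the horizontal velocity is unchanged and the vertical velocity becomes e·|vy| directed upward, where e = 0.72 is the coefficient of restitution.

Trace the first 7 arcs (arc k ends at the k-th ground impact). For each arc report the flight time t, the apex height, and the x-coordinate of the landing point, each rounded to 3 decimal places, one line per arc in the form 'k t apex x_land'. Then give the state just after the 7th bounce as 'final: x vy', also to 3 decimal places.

1 4.987 35.001 32.165
2 3.810 18.145 56.739
3 2.743 9.406 74.433
4 1.975 4.876 87.172
5 1.422 2.528 96.344
6 1.024 1.310 102.948
7 0.737 0.679 107.703
final: 107.703 2.654

Arc 1: start y=7.600, vy=23.410 → t=4.987, apex=35.001, x_land=32.165, impact vy=-26.458
  bounce: vy ← 0.72·26.458 = 19.050
Arc 2: start y=0.000, vy=19.050 → t=3.810, apex=18.145, x_land=56.739, impact vy=-19.050
  bounce: vy ← 0.72·19.050 = 13.716
Arc 3: start y=0.000, vy=13.716 → t=2.743, apex=9.406, x_land=74.433, impact vy=-13.716
  bounce: vy ← 0.72·13.716 = 9.875
Arc 4: start y=0.000, vy=9.875 → t=1.975, apex=4.876, x_land=87.172, impact vy=-9.875
  bounce: vy ← 0.72·9.875 = 7.110
Arc 5: start y=0.000, vy=7.110 → t=1.422, apex=2.528, x_land=96.344, impact vy=-7.110
  bounce: vy ← 0.72·7.110 = 5.119
Arc 6: start y=0.000, vy=5.119 → t=1.024, apex=1.310, x_land=102.948, impact vy=-5.119
  bounce: vy ← 0.72·5.119 = 3.686
Arc 7: start y=0.000, vy=3.686 → t=0.737, apex=0.679, x_land=107.703, impact vy=-3.686
  bounce: vy ← 0.72·3.686 = 2.654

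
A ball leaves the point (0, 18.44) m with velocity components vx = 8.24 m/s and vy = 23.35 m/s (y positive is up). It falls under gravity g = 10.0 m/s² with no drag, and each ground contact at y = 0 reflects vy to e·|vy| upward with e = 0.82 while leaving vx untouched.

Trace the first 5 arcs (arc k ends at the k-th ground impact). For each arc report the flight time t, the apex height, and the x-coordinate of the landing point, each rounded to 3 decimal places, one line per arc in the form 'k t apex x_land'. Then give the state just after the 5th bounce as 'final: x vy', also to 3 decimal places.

1 5.358 45.701 44.152
2 4.958 30.729 85.008
3 4.066 20.662 118.509
4 3.334 13.893 145.980
5 2.734 9.342 168.507
final: 168.507 11.209

Arc 1: start y=18.440, vy=23.350 → t=5.358, apex=45.701, x_land=44.152, impact vy=-30.233
  bounce: vy ← 0.82·30.233 = 24.791
Arc 2: start y=0.000, vy=24.791 → t=4.958, apex=30.729, x_land=85.008, impact vy=-24.791
  bounce: vy ← 0.82·24.791 = 20.329
Arc 3: start y=0.000, vy=20.329 → t=4.066, apex=20.662, x_land=118.509, impact vy=-20.329
  bounce: vy ← 0.82·20.329 = 16.669
Arc 4: start y=0.000, vy=16.669 → t=3.334, apex=13.893, x_land=145.980, impact vy=-16.669
  bounce: vy ← 0.82·16.669 = 13.669
Arc 5: start y=0.000, vy=13.669 → t=2.734, apex=9.342, x_land=168.507, impact vy=-13.669
  bounce: vy ← 0.82·13.669 = 11.209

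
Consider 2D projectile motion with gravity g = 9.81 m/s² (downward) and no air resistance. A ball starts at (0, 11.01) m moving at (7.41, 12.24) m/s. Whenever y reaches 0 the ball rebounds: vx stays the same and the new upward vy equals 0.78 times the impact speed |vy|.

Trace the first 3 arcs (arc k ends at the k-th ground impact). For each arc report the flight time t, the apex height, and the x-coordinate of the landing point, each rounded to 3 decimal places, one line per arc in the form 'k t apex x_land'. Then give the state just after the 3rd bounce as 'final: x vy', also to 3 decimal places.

1 3.197 18.646 23.693
2 3.042 11.344 46.231
3 2.372 6.902 63.811
final: 63.811 9.077

Arc 1: start y=11.010, vy=12.240 → t=3.197, apex=18.646, x_land=23.693, impact vy=-19.127
  bounce: vy ← 0.78·19.127 = 14.919
Arc 2: start y=0.000, vy=14.919 → t=3.042, apex=11.344, x_land=46.231, impact vy=-14.919
  bounce: vy ← 0.78·14.919 = 11.637
Arc 3: start y=0.000, vy=11.637 → t=2.372, apex=6.902, x_land=63.811, impact vy=-11.637
  bounce: vy ← 0.78·11.637 = 9.077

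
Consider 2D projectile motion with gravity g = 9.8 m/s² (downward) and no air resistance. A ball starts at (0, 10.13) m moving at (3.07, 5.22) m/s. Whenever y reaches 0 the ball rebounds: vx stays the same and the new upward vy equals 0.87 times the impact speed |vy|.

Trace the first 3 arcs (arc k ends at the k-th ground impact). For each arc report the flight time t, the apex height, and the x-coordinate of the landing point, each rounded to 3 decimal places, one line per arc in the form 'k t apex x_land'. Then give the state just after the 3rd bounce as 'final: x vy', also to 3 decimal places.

Arc 1: start y=10.130, vy=5.220 → t=2.066, apex=11.520, x_land=6.343, impact vy=-15.027
  bounce: vy ← 0.87·15.027 = 13.073
Arc 2: start y=0.000, vy=13.073 → t=2.668, apex=8.720, x_land=14.533, impact vy=-13.073
  bounce: vy ← 0.87·13.073 = 11.374
Arc 3: start y=0.000, vy=11.374 → t=2.321, apex=6.600, x_land=21.659, impact vy=-11.374
  bounce: vy ← 0.87·11.374 = 9.895

1 2.066 11.520 6.343
2 2.668 8.720 14.533
3 2.321 6.600 21.659
final: 21.659 9.895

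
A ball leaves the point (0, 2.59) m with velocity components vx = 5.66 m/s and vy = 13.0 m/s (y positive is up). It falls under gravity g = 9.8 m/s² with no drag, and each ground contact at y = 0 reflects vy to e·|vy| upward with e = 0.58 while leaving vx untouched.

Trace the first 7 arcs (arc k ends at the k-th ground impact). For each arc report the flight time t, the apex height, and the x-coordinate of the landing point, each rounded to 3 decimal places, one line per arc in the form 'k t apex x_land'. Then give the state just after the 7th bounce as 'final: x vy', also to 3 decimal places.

Arc 1: start y=2.590, vy=13.000 → t=2.839, apex=11.212, x_land=16.070, impact vy=-14.824
  bounce: vy ← 0.58·14.824 = 8.598
Arc 2: start y=0.000, vy=8.598 → t=1.755, apex=3.772, x_land=26.002, impact vy=-8.598
  bounce: vy ← 0.58·8.598 = 4.987
Arc 3: start y=0.000, vy=4.987 → t=1.018, apex=1.269, x_land=31.762, impact vy=-4.987
  bounce: vy ← 0.58·4.987 = 2.892
Arc 4: start y=0.000, vy=2.892 → t=0.590, apex=0.427, x_land=35.103, impact vy=-2.892
  bounce: vy ← 0.58·2.892 = 1.678
Arc 5: start y=0.000, vy=1.678 → t=0.342, apex=0.144, x_land=37.041, impact vy=-1.678
  bounce: vy ← 0.58·1.678 = 0.973
Arc 6: start y=0.000, vy=0.973 → t=0.199, apex=0.048, x_land=38.165, impact vy=-0.973
  bounce: vy ← 0.58·0.973 = 0.564
Arc 7: start y=0.000, vy=0.564 → t=0.115, apex=0.016, x_land=38.817, impact vy=-0.564
  bounce: vy ← 0.58·0.564 = 0.327

1 2.839 11.212 16.070
2 1.755 3.772 26.002
3 1.018 1.269 31.762
4 0.590 0.427 35.103
5 0.342 0.144 37.041
6 0.199 0.048 38.165
7 0.115 0.016 38.817
final: 38.817 0.327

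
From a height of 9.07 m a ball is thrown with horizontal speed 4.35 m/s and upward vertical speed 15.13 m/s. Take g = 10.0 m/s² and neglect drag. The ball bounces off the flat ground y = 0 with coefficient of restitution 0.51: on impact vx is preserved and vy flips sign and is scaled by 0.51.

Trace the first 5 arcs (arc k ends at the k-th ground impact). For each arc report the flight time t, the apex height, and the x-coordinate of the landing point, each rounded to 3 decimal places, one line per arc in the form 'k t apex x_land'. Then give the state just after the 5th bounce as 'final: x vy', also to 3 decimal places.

1 3.539 20.516 15.393
2 2.066 5.336 24.381
3 1.054 1.388 28.964
4 0.537 0.361 31.302
5 0.274 0.094 32.494
final: 32.494 0.699

Arc 1: start y=9.070, vy=15.130 → t=3.539, apex=20.516, x_land=15.393, impact vy=-20.256
  bounce: vy ← 0.51·20.256 = 10.331
Arc 2: start y=0.000, vy=10.331 → t=2.066, apex=5.336, x_land=24.381, impact vy=-10.331
  bounce: vy ← 0.51·10.331 = 5.269
Arc 3: start y=0.000, vy=5.269 → t=1.054, apex=1.388, x_land=28.964, impact vy=-5.269
  bounce: vy ← 0.51·5.269 = 2.687
Arc 4: start y=0.000, vy=2.687 → t=0.537, apex=0.361, x_land=31.302, impact vy=-2.687
  bounce: vy ← 0.51·2.687 = 1.370
Arc 5: start y=0.000, vy=1.370 → t=0.274, apex=0.094, x_land=32.494, impact vy=-1.370
  bounce: vy ← 0.51·1.370 = 0.699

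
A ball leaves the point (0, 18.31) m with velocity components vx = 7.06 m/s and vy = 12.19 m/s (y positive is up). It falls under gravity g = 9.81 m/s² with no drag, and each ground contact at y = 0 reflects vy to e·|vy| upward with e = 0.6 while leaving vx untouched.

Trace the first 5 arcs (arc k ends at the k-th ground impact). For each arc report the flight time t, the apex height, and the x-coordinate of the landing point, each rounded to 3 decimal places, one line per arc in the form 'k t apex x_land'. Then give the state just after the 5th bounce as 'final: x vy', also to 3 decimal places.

1 3.540 25.884 24.991
2 2.757 9.318 44.453
3 1.654 3.355 56.130
4 0.992 1.208 63.136
5 0.595 0.435 67.339
final: 67.339 1.752

Arc 1: start y=18.310, vy=12.190 → t=3.540, apex=25.884, x_land=24.991, impact vy=-22.535
  bounce: vy ← 0.6·22.535 = 13.521
Arc 2: start y=0.000, vy=13.521 → t=2.757, apex=9.318, x_land=44.453, impact vy=-13.521
  bounce: vy ← 0.6·13.521 = 8.113
Arc 3: start y=0.000, vy=8.113 → t=1.654, apex=3.355, x_land=56.130, impact vy=-8.113
  bounce: vy ← 0.6·8.113 = 4.868
Arc 4: start y=0.000, vy=4.868 → t=0.992, apex=1.208, x_land=63.136, impact vy=-4.868
  bounce: vy ← 0.6·4.868 = 2.921
Arc 5: start y=0.000, vy=2.921 → t=0.595, apex=0.435, x_land=67.339, impact vy=-2.921
  bounce: vy ← 0.6·2.921 = 1.752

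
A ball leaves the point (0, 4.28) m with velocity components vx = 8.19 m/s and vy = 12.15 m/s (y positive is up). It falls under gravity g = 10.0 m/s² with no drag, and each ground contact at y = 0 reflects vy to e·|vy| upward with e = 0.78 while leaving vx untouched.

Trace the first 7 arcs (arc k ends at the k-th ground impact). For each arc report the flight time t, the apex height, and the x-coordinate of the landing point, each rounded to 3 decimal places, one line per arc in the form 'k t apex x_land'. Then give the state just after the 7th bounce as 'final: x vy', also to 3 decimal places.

Arc 1: start y=4.280, vy=12.150 → t=2.742, apex=11.661, x_land=22.458, impact vy=-15.272
  bounce: vy ← 0.78·15.272 = 11.912
Arc 2: start y=0.000, vy=11.912 → t=2.382, apex=7.095, x_land=41.970, impact vy=-11.912
  bounce: vy ← 0.78·11.912 = 9.291
Arc 3: start y=0.000, vy=9.291 → t=1.858, apex=4.316, x_land=57.189, impact vy=-9.291
  bounce: vy ← 0.78·9.291 = 7.247
Arc 4: start y=0.000, vy=7.247 → t=1.449, apex=2.626, x_land=69.060, impact vy=-7.247
  bounce: vy ← 0.78·7.247 = 5.653
Arc 5: start y=0.000, vy=5.653 → t=1.131, apex=1.598, x_land=78.319, impact vy=-5.653
  bounce: vy ← 0.78·5.653 = 4.409
Arc 6: start y=0.000, vy=4.409 → t=0.882, apex=0.972, x_land=85.541, impact vy=-4.409
  bounce: vy ← 0.78·4.409 = 3.439
Arc 7: start y=0.000, vy=3.439 → t=0.688, apex=0.591, x_land=91.175, impact vy=-3.439
  bounce: vy ← 0.78·3.439 = 2.683

1 2.742 11.661 22.458
2 2.382 7.095 41.970
3 1.858 4.316 57.189
4 1.449 2.626 69.060
5 1.131 1.598 78.319
6 0.882 0.972 85.541
7 0.688 0.591 91.175
final: 91.175 2.683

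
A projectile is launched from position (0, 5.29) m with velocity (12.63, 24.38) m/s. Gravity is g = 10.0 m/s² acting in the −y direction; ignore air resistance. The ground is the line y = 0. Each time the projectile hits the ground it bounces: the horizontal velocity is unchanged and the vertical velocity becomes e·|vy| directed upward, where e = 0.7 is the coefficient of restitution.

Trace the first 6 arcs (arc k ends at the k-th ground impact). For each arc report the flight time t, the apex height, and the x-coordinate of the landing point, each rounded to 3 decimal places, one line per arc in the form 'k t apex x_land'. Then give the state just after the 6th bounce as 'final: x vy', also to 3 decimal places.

1 5.084 35.009 64.212
2 3.705 17.155 111.001
3 2.593 8.406 143.752
4 1.815 4.119 166.679
5 1.271 2.018 182.727
6 0.889 0.989 193.961
final: 193.961 3.113

Arc 1: start y=5.290, vy=24.380 → t=5.084, apex=35.009, x_land=64.212, impact vy=-26.461
  bounce: vy ← 0.7·26.461 = 18.523
Arc 2: start y=0.000, vy=18.523 → t=3.705, apex=17.155, x_land=111.001, impact vy=-18.523
  bounce: vy ← 0.7·18.523 = 12.966
Arc 3: start y=0.000, vy=12.966 → t=2.593, apex=8.406, x_land=143.752, impact vy=-12.966
  bounce: vy ← 0.7·12.966 = 9.076
Arc 4: start y=0.000, vy=9.076 → t=1.815, apex=4.119, x_land=166.679, impact vy=-9.076
  bounce: vy ← 0.7·9.076 = 6.353
Arc 5: start y=0.000, vy=6.353 → t=1.271, apex=2.018, x_land=182.727, impact vy=-6.353
  bounce: vy ← 0.7·6.353 = 4.447
Arc 6: start y=0.000, vy=4.447 → t=0.889, apex=0.989, x_land=193.961, impact vy=-4.447
  bounce: vy ← 0.7·4.447 = 3.113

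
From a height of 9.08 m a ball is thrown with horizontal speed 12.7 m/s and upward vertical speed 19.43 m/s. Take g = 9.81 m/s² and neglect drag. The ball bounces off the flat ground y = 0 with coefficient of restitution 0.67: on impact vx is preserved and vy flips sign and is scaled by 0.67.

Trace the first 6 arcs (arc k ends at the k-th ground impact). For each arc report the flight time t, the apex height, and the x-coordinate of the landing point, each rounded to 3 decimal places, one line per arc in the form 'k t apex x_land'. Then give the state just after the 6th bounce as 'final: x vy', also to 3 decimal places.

Arc 1: start y=9.080, vy=19.430 → t=4.384, apex=28.322, x_land=55.671, impact vy=-23.573
  bounce: vy ← 0.67·23.573 = 15.794
Arc 2: start y=0.000, vy=15.794 → t=3.220, apex=12.714, x_land=96.564, impact vy=-15.794
  bounce: vy ← 0.67·15.794 = 10.582
Arc 3: start y=0.000, vy=10.582 → t=2.157, apex=5.707, x_land=123.963, impact vy=-10.582
  bounce: vy ← 0.67·10.582 = 7.090
Arc 4: start y=0.000, vy=7.090 → t=1.445, apex=2.562, x_land=142.320, impact vy=-7.090
  bounce: vy ← 0.67·7.090 = 4.750
Arc 5: start y=0.000, vy=4.750 → t=0.968, apex=1.150, x_land=154.619, impact vy=-4.750
  bounce: vy ← 0.67·4.750 = 3.183
Arc 6: start y=0.000, vy=3.183 → t=0.649, apex=0.516, x_land=162.859, impact vy=-3.183
  bounce: vy ← 0.67·3.183 = 2.132

1 4.384 28.322 55.671
2 3.220 12.714 96.564
3 2.157 5.707 123.963
4 1.445 2.562 142.320
5 0.968 1.150 154.619
6 0.649 0.516 162.859
final: 162.859 2.132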